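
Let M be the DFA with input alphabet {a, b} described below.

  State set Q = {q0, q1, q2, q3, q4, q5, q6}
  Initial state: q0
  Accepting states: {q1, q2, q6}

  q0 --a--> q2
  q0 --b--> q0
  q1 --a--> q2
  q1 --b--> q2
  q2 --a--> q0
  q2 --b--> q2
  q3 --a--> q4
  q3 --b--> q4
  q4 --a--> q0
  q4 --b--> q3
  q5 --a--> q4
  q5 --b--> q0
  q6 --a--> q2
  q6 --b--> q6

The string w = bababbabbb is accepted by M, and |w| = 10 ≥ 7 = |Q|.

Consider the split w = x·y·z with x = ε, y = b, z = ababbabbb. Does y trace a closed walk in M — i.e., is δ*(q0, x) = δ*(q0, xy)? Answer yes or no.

Run of M on the first 1 characters of w = b:
  step 0: q0  (start)
  step 1: q0  (read b: q0→q0)

After x (step 0): q0. After xy (step 1): q0.
They match, so y = b drives M around a cycle from q0 back to itself; pumping y any number of times keeps M in q0 before reading z, and xyⁱz ∈ L(M) for every i ≥ 0.

yes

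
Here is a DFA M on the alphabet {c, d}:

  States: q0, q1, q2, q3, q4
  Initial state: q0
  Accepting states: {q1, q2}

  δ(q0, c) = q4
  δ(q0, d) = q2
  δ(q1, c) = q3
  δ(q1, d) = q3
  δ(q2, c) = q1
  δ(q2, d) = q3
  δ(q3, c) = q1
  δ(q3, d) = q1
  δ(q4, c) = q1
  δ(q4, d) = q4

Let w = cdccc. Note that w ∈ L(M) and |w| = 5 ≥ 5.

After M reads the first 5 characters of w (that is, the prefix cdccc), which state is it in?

State sequence: q0 -c-> q4 -d-> q4 -c-> q1 -c-> q3 -c-> q1

After reading 5 characters, M is in state q1.
(This kind of state-tracing is the core of the pumping-lemma construction: with 5 states, pigeonhole forces a repeat within the first 5 steps.)

q1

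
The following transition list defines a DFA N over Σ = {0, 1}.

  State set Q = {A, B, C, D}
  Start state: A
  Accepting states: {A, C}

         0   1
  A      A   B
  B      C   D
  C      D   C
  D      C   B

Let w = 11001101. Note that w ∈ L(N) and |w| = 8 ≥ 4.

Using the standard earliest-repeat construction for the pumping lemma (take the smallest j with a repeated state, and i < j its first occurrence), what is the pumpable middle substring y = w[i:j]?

00

State sequence: A -1-> B -1-> D -0-> C -0-> D -1-> B -1-> D -0-> C -1-> C
First repeat at step 4: D was already visited.

So i = 2, j = 4, giving x = w[0:2] = 11, y = w[2:4] = 00, z = w[4:8] = 1101.
Check: |xy| = 4 ≤ 4 and |y| = 2 ≥ 1. Reading y takes N from D back to D, so every xyⁱz is accepted.
The DFA has 4 states, so the proof of the pumping lemma guarantees a repeated state among the first 4+1 visited; the segment between the two visits is the pumpable y.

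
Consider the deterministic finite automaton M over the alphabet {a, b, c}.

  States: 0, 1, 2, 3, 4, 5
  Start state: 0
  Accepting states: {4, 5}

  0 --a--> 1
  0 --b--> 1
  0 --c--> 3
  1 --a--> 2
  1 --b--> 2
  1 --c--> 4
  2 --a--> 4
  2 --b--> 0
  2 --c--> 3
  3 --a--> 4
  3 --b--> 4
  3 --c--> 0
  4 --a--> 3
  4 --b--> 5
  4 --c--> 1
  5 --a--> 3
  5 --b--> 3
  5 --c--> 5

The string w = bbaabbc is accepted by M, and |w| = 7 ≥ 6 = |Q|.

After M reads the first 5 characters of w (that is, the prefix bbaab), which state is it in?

Run of M on the first 5 characters of w = b b a a b:
  step 0: 0  (start)
  step 1: 1  (read b: 0→1)
  step 2: 2  (read b: 1→2)
  step 3: 4  (read a: 2→4)
  step 4: 3  (read a: 4→3)
  step 5: 4  (read b: 3→4)

After reading 5 characters, M is in state 4.
(This kind of state-tracing is the core of the pumping-lemma construction: with 6 states, pigeonhole forces a repeat within the first 6 steps.)

4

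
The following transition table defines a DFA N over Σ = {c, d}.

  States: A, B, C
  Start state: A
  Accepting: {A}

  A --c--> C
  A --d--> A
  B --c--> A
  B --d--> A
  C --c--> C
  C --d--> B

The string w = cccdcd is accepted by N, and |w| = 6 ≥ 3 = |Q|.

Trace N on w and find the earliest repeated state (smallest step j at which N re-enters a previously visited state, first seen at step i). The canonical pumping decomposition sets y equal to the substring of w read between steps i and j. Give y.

c

Run of N on w = c c c d c d:
  step 0: A  (start)
  step 1: C  (read c: A→C)
  step 2: C  (read c: C→C)   ← first repeat (C seen earlier)
  step 3: C  (read c: C→C)
  step 4: B  (read d: C→B)
  step 5: A  (read c: B→A)
  step 6: A  (read d: A→A)

So i = 1, j = 2, giving x = w[0:1] = c, y = w[1:2] = c, z = w[2:6] = cdcd.
Check: |xy| = 2 ≤ 3 and |y| = 1 ≥ 1. Reading y takes N from C back to C, so every xyⁱz is accepted.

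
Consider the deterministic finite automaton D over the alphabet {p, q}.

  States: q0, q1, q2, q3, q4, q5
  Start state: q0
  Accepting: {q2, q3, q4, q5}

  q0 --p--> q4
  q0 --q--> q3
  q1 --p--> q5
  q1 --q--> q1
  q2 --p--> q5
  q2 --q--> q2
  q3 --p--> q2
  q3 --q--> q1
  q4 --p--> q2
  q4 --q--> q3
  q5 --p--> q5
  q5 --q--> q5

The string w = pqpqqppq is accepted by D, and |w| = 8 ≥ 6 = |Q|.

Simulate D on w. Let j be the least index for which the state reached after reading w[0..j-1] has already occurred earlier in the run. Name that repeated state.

q2

State sequence: q0 -p-> q4 -q-> q3 -p-> q2 -q-> q2 -q-> q2 -p-> q5 -p-> q5 -q-> q5
First repeat at step 4: q2 was already visited.

The earliest repeat is at step j = 4: D is in q2, which it already visited at step i = 3.
The DFA has 6 states, so the proof of the pumping lemma guarantees a repeated state among the first 6+1 visited; the segment between the two visits is the pumpable y.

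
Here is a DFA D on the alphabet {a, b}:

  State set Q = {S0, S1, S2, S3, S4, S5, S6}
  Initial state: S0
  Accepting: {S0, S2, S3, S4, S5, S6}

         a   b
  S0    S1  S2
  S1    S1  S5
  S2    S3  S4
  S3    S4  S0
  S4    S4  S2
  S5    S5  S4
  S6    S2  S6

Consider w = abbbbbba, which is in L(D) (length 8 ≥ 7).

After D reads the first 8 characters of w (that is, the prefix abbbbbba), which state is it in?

State sequence: S0 -a-> S1 -b-> S5 -b-> S4 -b-> S2 -b-> S4 -b-> S2 -b-> S4 -a-> S4

After reading 8 characters, D is in state S4.
(This kind of state-tracing is the core of the pumping-lemma construction: with 7 states, pigeonhole forces a repeat within the first 7 steps.)

S4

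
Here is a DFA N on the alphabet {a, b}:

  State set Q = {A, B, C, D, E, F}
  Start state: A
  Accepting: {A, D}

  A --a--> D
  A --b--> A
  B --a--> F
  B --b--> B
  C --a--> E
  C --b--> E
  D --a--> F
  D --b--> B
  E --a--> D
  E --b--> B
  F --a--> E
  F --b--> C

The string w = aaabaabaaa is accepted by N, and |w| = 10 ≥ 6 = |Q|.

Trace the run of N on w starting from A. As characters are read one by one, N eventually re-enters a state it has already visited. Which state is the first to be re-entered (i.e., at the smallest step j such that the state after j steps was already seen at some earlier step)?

F

State sequence: A -a-> D -a-> F -a-> E -b-> B -a-> F -a-> E -b-> B -a-> F -a-> E -a-> D
First repeat at step 5: F was already visited.

The earliest repeat is at step j = 5: N is in F, which it already visited at step i = 2.
Since N has 6 states, any run of length ≥ 6 visits 6+1 states, so by pigeonhole some state repeats within the first 6 steps — that repeat gives the pumpable loop.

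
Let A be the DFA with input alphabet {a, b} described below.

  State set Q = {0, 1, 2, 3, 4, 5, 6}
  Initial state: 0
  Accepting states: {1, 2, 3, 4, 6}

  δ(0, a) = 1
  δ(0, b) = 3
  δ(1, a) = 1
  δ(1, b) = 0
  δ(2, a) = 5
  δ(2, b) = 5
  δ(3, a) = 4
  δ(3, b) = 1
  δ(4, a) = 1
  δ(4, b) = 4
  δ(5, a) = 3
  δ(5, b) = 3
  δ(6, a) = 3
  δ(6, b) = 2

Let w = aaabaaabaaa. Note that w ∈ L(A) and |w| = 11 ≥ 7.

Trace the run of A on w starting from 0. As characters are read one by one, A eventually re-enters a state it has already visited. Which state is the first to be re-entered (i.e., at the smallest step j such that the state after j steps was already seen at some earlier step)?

State sequence: 0 -a-> 1 -a-> 1 -a-> 1 -b-> 0 -a-> 1 -a-> 1 -a-> 1 -b-> 0 -a-> 1 -a-> 1 -a-> 1
First repeat at step 2: 1 was already visited.

The earliest repeat is at step j = 2: A is in 1, which it already visited at step i = 1.

1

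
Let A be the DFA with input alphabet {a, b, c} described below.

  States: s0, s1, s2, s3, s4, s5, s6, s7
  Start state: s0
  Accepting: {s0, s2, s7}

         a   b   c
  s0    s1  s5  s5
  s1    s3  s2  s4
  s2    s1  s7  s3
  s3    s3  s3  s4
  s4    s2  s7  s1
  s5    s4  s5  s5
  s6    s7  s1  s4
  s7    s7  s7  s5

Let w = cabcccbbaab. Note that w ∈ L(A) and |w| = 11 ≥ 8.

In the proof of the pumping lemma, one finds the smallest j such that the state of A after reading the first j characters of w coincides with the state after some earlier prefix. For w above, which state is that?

Run of A on w = c a b c c c b b a a b:
  step 0: s0  (start)
  step 1: s5  (read c: s0→s5)
  step 2: s4  (read a: s5→s4)
  step 3: s7  (read b: s4→s7)
  step 4: s5  (read c: s7→s5)   ← first repeat (s5 seen earlier)
  step 5: s5  (read c: s5→s5)
  step 6: s5  (read c: s5→s5)
  step 7: s5  (read b: s5→s5)
  step 8: s5  (read b: s5→s5)
  step 9: s4  (read a: s5→s4)
  step 10: s2  (read a: s4→s2)
  step 11: s7  (read b: s2→s7)

The earliest repeat is at step j = 4: A is in s5, which it already visited at step i = 1.
Pumping length from the standard proof: p = 8 (the number of states). The repeated state found above gives |xy| = j ≤ 8 and |y| = j − i ≥ 1.

s5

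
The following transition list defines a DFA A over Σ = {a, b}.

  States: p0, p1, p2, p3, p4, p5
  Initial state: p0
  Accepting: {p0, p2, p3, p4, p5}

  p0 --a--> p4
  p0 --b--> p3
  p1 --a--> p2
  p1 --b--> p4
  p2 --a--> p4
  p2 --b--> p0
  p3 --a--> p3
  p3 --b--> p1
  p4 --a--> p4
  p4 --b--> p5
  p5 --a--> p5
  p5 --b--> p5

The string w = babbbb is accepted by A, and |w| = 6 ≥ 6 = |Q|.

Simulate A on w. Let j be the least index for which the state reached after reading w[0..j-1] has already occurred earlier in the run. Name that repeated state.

p3

Run of A on w = b a b b b b:
  step 0: p0  (start)
  step 1: p3  (read b: p0→p3)
  step 2: p3  (read a: p3→p3)   ← first repeat (p3 seen earlier)
  step 3: p1  (read b: p3→p1)
  step 4: p4  (read b: p1→p4)
  step 5: p5  (read b: p4→p5)
  step 6: p5  (read b: p5→p5)

The earliest repeat is at step j = 2: A is in p3, which it already visited at step i = 1.
Since A has 6 states, any run of length ≥ 6 visits 6+1 states, so by pigeonhole some state repeats within the first 6 steps — that repeat gives the pumpable loop.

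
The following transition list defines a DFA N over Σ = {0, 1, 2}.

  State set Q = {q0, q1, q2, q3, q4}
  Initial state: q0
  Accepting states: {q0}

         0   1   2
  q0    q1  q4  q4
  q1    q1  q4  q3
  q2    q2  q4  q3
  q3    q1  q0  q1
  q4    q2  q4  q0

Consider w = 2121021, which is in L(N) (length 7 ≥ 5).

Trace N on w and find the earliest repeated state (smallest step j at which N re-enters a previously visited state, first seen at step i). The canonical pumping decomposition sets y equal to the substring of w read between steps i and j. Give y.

State sequence: q0 -2-> q4 -1-> q4 -2-> q0 -1-> q4 -0-> q2 -2-> q3 -1-> q0
First repeat at step 2: q4 was already visited.

So i = 1, j = 2, giving x = w[0:1] = 2, y = w[1:2] = 1, z = w[2:7] = 21021.
Check: |xy| = 2 ≤ 5 and |y| = 1 ≥ 1. Reading y takes N from q4 back to q4, so every xyⁱz is accepted.
The DFA has 5 states, so the proof of the pumping lemma guarantees a repeated state among the first 5+1 visited; the segment between the two visits is the pumpable y.

1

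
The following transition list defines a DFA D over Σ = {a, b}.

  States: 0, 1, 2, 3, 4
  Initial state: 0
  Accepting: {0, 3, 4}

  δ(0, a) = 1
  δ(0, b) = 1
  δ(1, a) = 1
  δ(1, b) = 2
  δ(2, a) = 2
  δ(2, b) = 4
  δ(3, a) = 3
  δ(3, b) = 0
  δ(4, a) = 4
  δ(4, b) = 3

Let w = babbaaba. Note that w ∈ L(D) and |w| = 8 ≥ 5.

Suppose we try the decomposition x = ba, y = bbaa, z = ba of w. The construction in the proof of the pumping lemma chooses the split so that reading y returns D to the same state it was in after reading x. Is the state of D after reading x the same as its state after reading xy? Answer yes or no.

no

State sequence: 0 -b-> 1 -a-> 1 -b-> 2 -b-> 4 -a-> 4 -a-> 4

After x (step 2): 1. After xy (step 6): 4.
They differ (1 ≠ 4), so y is not a cycle from the state after x; this split is not the one the pumping-lemma construction produces, and pumping y need not keep the string in L(D).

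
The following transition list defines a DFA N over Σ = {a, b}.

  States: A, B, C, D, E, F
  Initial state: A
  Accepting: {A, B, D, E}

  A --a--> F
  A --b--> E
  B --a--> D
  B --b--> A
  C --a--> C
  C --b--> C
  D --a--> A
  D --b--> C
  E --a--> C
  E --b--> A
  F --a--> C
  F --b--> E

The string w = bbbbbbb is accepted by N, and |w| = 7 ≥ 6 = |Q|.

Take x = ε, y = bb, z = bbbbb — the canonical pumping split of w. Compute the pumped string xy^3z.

xy^3z = ε·bb·bb·bb·bbbbb = bbbbbbbbbbb.
Reading y = bb takes N from A back to A, so after x·y·y·y the machine is still in A, and z then leads to the accepting state E. Hence bbbbbbbbbbb ∈ L(N).

bbbbbbbbbbb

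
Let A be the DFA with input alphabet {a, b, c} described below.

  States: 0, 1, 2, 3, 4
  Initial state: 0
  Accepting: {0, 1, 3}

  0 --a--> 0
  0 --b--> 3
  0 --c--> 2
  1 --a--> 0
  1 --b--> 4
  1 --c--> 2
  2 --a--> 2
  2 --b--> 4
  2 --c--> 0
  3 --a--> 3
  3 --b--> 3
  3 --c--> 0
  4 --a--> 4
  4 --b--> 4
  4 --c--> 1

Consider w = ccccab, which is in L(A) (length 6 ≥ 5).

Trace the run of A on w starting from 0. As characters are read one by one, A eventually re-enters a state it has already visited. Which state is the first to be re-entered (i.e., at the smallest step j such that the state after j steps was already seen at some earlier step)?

Run of A on w = c c c c a b:
  step 0: 0  (start)
  step 1: 2  (read c: 0→2)
  step 2: 0  (read c: 2→0)   ← first repeat (0 seen earlier)
  step 3: 2  (read c: 0→2)
  step 4: 0  (read c: 2→0)
  step 5: 0  (read a: 0→0)
  step 6: 3  (read b: 0→3)

The earliest repeat is at step j = 2: A is in 0, which it already visited at step i = 0.

0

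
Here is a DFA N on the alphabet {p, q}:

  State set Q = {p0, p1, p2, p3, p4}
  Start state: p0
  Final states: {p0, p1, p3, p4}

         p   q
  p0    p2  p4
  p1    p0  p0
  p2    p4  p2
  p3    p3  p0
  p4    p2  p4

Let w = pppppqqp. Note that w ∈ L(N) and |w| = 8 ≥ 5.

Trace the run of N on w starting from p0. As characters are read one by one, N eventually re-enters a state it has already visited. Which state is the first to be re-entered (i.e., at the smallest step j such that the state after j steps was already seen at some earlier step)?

State sequence: p0 -p-> p2 -p-> p4 -p-> p2 -p-> p4 -p-> p2 -q-> p2 -q-> p2 -p-> p4
First repeat at step 3: p2 was already visited.

The earliest repeat is at step j = 3: N is in p2, which it already visited at step i = 1.
With |Q| = 5, pigeonhole forces a state repeat no later than step 5; the substring read between the first and second visits to that state can be pumped.

p2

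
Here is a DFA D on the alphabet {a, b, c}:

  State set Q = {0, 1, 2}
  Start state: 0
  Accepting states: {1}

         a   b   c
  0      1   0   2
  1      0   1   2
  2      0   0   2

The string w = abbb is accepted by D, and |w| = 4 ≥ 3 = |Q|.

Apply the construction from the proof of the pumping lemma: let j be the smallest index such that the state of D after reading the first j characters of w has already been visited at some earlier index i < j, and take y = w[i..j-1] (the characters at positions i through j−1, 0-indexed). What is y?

b

State sequence: 0 -a-> 1 -b-> 1 -b-> 1 -b-> 1
First repeat at step 2: 1 was already visited.

So i = 1, j = 2, giving x = w[0:1] = a, y = w[1:2] = b, z = w[2:4] = bb.
Check: |xy| = 2 ≤ 3 and |y| = 1 ≥ 1. Reading y takes D from 1 back to 1, so every xyⁱz is accepted.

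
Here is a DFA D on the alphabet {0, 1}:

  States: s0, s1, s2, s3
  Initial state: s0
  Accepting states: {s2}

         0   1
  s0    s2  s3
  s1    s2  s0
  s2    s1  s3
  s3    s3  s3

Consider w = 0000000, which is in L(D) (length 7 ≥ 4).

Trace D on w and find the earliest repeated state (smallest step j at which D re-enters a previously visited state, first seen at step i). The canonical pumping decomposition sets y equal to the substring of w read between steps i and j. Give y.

Run of D on w = 0 0 0 0 0 0 0:
  step 0: s0  (start)
  step 1: s2  (read 0: s0→s2)
  step 2: s1  (read 0: s2→s1)
  step 3: s2  (read 0: s1→s2)   ← first repeat (s2 seen earlier)
  step 4: s1  (read 0: s2→s1)
  step 5: s2  (read 0: s1→s2)
  step 6: s1  (read 0: s2→s1)
  step 7: s2  (read 0: s1→s2)

So i = 1, j = 3, giving x = w[0:1] = 0, y = w[1:3] = 00, z = w[3:7] = 0000.
Check: |xy| = 3 ≤ 4 and |y| = 2 ≥ 1. Reading y takes D from s2 back to s2, so every xyⁱz is accepted.
Pumping length from the standard proof: p = 4 (the number of states). The repeated state found above gives |xy| = j ≤ 4 and |y| = j − i ≥ 1.

00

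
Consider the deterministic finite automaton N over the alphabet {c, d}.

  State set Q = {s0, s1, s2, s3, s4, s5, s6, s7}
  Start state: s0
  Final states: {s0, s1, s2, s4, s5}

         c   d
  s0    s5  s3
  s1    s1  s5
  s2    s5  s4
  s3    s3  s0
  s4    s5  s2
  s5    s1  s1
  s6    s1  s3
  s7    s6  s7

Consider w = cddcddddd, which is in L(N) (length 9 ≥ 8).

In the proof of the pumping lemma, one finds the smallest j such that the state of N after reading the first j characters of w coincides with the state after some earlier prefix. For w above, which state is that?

State sequence: s0 -c-> s5 -d-> s1 -d-> s5 -c-> s1 -d-> s5 -d-> s1 -d-> s5 -d-> s1 -d-> s5
First repeat at step 3: s5 was already visited.

The earliest repeat is at step j = 3: N is in s5, which it already visited at step i = 1.

s5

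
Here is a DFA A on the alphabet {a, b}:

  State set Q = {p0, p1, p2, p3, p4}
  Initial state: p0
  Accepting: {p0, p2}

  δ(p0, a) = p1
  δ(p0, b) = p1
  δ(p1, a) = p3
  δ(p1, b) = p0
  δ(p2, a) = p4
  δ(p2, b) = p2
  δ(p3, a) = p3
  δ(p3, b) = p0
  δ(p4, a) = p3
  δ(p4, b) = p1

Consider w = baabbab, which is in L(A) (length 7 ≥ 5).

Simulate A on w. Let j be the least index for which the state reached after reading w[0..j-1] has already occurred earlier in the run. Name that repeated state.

Run of A on w = b a a b b a b:
  step 0: p0  (start)
  step 1: p1  (read b: p0→p1)
  step 2: p3  (read a: p1→p3)
  step 3: p3  (read a: p3→p3)   ← first repeat (p3 seen earlier)
  step 4: p0  (read b: p3→p0)
  step 5: p1  (read b: p0→p1)
  step 6: p3  (read a: p1→p3)
  step 7: p0  (read b: p3→p0)

The earliest repeat is at step j = 3: A is in p3, which it already visited at step i = 2.
Pumping length from the standard proof: p = 5 (the number of states). The repeated state found above gives |xy| = j ≤ 5 and |y| = j − i ≥ 1.

p3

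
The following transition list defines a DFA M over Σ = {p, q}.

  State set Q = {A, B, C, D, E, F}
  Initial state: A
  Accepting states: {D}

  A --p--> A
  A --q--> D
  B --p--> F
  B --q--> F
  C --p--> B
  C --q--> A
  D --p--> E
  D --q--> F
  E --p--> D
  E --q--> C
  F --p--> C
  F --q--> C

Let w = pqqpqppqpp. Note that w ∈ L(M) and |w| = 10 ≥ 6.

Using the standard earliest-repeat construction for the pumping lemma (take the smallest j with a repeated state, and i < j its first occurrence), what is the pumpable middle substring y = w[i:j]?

p

State sequence: A -p-> A -q-> D -q-> F -p-> C -q-> A -p-> A -p-> A -q-> D -p-> E -p-> D
First repeat at step 1: A was already visited.

So i = 0, j = 1, giving x = w[0:0] = ε, y = w[0:1] = p, z = w[1:10] = qqpqppqpp.
Check: |xy| = 1 ≤ 6 and |y| = 1 ≥ 1. Reading y takes M from A back to A, so every xyⁱz is accepted.
With |Q| = 6, pigeonhole forces a state repeat no later than step 6; the substring read between the first and second visits to that state can be pumped.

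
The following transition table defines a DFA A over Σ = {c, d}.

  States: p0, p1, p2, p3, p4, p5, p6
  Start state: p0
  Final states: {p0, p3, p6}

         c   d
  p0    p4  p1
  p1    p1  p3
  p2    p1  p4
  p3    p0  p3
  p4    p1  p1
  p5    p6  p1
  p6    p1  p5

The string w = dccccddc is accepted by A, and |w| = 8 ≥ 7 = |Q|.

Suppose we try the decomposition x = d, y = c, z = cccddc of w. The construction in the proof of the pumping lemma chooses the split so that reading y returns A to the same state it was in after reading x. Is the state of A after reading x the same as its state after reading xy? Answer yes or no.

yes

State sequence: p0 -d-> p1 -c-> p1

After x (step 1): p1. After xy (step 2): p1.
They match, so y = c drives A around a cycle from p1 back to itself; pumping y any number of times keeps A in p1 before reading z, and xyⁱz ∈ L(A) for every i ≥ 0.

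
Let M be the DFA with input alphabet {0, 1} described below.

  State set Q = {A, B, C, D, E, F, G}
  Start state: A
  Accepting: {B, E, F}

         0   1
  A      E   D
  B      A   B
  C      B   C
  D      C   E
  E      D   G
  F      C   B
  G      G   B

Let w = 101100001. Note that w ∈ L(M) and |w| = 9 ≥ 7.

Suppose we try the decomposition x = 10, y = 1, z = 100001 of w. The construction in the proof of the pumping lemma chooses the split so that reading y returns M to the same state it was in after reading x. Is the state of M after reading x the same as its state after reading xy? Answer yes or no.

State sequence: A -1-> D -0-> C -1-> C

After x (step 2): C. After xy (step 3): C.
They match, so y = 1 drives M around a cycle from C back to itself; pumping y any number of times keeps M in C before reading z, and xyⁱz ∈ L(M) for every i ≥ 0.

yes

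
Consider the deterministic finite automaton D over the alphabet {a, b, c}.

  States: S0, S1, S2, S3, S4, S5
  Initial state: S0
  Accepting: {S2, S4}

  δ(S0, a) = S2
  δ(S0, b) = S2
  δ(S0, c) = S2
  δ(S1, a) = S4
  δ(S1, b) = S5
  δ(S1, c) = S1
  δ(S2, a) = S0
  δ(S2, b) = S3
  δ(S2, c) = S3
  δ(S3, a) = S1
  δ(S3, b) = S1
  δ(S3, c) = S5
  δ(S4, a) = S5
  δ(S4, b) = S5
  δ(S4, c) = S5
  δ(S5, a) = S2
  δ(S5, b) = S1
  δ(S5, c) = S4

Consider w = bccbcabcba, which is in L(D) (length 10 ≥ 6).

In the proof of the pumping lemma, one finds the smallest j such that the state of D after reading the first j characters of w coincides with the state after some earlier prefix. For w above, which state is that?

Run of D on w = b c c b c a b c b a:
  step 0: S0  (start)
  step 1: S2  (read b: S0→S2)
  step 2: S3  (read c: S2→S3)
  step 3: S5  (read c: S3→S5)
  step 4: S1  (read b: S5→S1)
  step 5: S1  (read c: S1→S1)   ← first repeat (S1 seen earlier)
  step 6: S4  (read a: S1→S4)
  step 7: S5  (read b: S4→S5)
  step 8: S4  (read c: S5→S4)
  step 9: S5  (read b: S4→S5)
  step 10: S2  (read a: S5→S2)

The earliest repeat is at step j = 5: D is in S1, which it already visited at step i = 4.
Since D has 6 states, any run of length ≥ 6 visits 6+1 states, so by pigeonhole some state repeats within the first 6 steps — that repeat gives the pumpable loop.

S1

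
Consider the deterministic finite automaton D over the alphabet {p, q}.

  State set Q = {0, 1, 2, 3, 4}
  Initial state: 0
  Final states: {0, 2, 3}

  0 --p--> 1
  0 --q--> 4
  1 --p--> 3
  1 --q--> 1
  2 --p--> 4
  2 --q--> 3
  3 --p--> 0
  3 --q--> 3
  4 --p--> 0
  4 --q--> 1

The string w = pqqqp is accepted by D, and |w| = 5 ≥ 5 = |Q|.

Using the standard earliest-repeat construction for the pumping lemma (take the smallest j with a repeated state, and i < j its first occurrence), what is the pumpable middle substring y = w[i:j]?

Run of D on w = p q q q p:
  step 0: 0  (start)
  step 1: 1  (read p: 0→1)
  step 2: 1  (read q: 1→1)   ← first repeat (1 seen earlier)
  step 3: 1  (read q: 1→1)
  step 4: 1  (read q: 1→1)
  step 5: 3  (read p: 1→3)

So i = 1, j = 2, giving x = w[0:1] = p, y = w[1:2] = q, z = w[2:5] = qqp.
Check: |xy| = 2 ≤ 5 and |y| = 1 ≥ 1. Reading y takes D from 1 back to 1, so every xyⁱz is accepted.
Since D has 5 states, any run of length ≥ 5 visits 5+1 states, so by pigeonhole some state repeats within the first 5 steps — that repeat gives the pumpable loop.

q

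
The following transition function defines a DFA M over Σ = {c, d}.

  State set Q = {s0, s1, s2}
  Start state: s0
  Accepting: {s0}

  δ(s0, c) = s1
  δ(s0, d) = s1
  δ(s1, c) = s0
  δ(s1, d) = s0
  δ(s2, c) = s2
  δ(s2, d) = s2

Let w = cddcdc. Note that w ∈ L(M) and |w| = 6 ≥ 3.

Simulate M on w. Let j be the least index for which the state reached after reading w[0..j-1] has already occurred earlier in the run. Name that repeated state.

s0

State sequence: s0 -c-> s1 -d-> s0 -d-> s1 -c-> s0 -d-> s1 -c-> s0
First repeat at step 2: s0 was already visited.

The earliest repeat is at step j = 2: M is in s0, which it already visited at step i = 0.
With |Q| = 3, pigeonhole forces a state repeat no later than step 3; the substring read between the first and second visits to that state can be pumped.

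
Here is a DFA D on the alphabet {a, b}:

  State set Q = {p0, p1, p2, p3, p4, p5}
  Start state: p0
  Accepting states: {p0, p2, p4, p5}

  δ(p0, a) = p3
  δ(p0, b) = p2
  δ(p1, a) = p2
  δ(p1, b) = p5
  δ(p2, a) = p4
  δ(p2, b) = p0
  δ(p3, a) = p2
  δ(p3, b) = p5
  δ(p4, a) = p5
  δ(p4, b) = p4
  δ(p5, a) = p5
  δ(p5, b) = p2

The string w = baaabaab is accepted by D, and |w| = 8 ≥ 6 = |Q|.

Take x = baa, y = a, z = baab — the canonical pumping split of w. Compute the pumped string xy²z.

xy^2z = baa·a·a·baab = baaaabaab.
Reading y = a takes D from p5 back to p5, so after x·y·y the machine is still in p5, and z then leads to the accepting state p2. Hence baaaabaab ∈ L(D).

baaaabaab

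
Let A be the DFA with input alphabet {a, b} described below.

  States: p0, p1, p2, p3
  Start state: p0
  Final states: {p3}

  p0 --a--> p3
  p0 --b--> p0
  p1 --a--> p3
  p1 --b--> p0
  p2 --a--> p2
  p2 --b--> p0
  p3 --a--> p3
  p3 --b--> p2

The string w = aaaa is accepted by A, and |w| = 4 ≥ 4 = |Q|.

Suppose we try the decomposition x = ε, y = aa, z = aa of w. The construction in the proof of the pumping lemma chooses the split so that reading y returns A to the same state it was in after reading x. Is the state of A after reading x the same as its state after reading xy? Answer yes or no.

no

Run of A on the first 2 characters of w = a a:
  step 0: p0  (start)
  step 1: p3  (read a: p0→p3)
  step 2: p3  (read a: p3→p3)

After x (step 0): p0. After xy (step 2): p3.
They differ (p0 ≠ p3), so y is not a cycle from the state after x; this split is not the one the pumping-lemma construction produces, and pumping y need not keep the string in L(A).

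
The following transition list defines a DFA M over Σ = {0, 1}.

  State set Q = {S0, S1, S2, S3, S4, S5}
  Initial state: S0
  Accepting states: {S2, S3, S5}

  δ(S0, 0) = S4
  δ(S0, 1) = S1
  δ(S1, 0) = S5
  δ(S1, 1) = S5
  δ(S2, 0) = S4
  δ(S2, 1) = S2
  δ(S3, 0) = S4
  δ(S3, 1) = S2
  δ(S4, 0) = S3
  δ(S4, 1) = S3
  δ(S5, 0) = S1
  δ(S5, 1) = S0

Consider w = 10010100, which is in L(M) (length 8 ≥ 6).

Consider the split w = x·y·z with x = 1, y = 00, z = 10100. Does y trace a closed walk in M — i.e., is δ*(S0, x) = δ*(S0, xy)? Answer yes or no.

yes

Run of M on the first 3 characters of w = 1 0 0:
  step 0: S0  (start)
  step 1: S1  (read 1: S0→S1)
  step 2: S5  (read 0: S1→S5)
  step 3: S1  (read 0: S5→S1)

After x (step 1): S1. After xy (step 3): S1.
They match, so y = 00 drives M around a cycle from S1 back to itself; pumping y any number of times keeps M in S1 before reading z, and xyⁱz ∈ L(M) for every i ≥ 0.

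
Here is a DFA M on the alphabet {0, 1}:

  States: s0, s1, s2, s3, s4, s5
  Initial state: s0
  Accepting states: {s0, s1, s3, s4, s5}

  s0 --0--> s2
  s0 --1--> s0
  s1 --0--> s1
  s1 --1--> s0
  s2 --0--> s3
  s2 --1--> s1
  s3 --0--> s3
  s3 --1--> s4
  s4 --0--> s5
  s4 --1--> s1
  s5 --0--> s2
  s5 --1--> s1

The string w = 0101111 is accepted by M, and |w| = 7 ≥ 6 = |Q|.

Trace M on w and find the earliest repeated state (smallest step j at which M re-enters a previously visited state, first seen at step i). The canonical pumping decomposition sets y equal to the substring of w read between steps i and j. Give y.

0

State sequence: s0 -0-> s2 -1-> s1 -0-> s1 -1-> s0 -1-> s0 -1-> s0 -1-> s0
First repeat at step 3: s1 was already visited.

So i = 2, j = 3, giving x = w[0:2] = 01, y = w[2:3] = 0, z = w[3:7] = 1111.
Check: |xy| = 3 ≤ 6 and |y| = 1 ≥ 1. Reading y takes M from s1 back to s1, so every xyⁱz is accepted.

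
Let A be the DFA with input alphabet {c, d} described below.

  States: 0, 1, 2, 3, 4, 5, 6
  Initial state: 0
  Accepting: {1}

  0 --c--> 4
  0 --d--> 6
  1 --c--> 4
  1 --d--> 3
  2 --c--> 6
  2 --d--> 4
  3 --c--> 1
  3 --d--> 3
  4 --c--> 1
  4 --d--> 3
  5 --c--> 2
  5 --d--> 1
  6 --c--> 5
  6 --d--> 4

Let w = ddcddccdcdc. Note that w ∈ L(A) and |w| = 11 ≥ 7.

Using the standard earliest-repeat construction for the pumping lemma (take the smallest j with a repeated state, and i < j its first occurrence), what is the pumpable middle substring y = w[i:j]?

Run of A on w = d d c d d c c d c d c:
  step 0: 0  (start)
  step 1: 6  (read d: 0→6)
  step 2: 4  (read d: 6→4)
  step 3: 1  (read c: 4→1)
  step 4: 3  (read d: 1→3)
  step 5: 3  (read d: 3→3)   ← first repeat (3 seen earlier)
  step 6: 1  (read c: 3→1)
  step 7: 4  (read c: 1→4)
  step 8: 3  (read d: 4→3)
  step 9: 1  (read c: 3→1)
  step 10: 3  (read d: 1→3)
  step 11: 1  (read c: 3→1)

So i = 4, j = 5, giving x = w[0:4] = ddcd, y = w[4:5] = d, z = w[5:11] = ccdcdc.
Check: |xy| = 5 ≤ 7 and |y| = 1 ≥ 1. Reading y takes A from 3 back to 3, so every xyⁱz is accepted.

d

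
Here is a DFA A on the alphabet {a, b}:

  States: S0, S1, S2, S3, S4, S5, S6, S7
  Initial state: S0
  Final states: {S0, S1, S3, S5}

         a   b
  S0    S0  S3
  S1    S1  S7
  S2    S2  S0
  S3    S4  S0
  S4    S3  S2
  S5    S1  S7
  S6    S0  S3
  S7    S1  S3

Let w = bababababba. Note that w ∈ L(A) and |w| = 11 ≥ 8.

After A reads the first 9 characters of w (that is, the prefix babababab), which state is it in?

Run of A on the first 9 characters of w = b a b a b a b a b:
  step 0: S0  (start)
  step 1: S3  (read b: S0→S3)
  step 2: S4  (read a: S3→S4)
  step 3: S2  (read b: S4→S2)
  step 4: S2  (read a: S2→S2)
  step 5: S0  (read b: S2→S0)
  step 6: S0  (read a: S0→S0)
  step 7: S3  (read b: S0→S3)
  step 8: S4  (read a: S3→S4)
  step 9: S2  (read b: S4→S2)

After reading 9 characters, A is in state S2.
(This kind of state-tracing is the core of the pumping-lemma construction: with 8 states, pigeonhole forces a repeat within the first 8 steps.)

S2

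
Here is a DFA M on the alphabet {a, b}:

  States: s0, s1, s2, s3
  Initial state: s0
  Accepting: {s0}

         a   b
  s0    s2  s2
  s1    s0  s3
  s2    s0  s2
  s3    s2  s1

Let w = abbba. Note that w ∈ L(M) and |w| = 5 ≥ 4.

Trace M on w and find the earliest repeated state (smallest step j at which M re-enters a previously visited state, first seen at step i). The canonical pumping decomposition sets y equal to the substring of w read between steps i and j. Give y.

b

Run of M on w = a b b b a:
  step 0: s0  (start)
  step 1: s2  (read a: s0→s2)
  step 2: s2  (read b: s2→s2)   ← first repeat (s2 seen earlier)
  step 3: s2  (read b: s2→s2)
  step 4: s2  (read b: s2→s2)
  step 5: s0  (read a: s2→s0)

So i = 1, j = 2, giving x = w[0:1] = a, y = w[1:2] = b, z = w[2:5] = bba.
Check: |xy| = 2 ≤ 4 and |y| = 1 ≥ 1. Reading y takes M from s2 back to s2, so every xyⁱz is accepted.
The DFA has 4 states, so the proof of the pumping lemma guarantees a repeated state among the first 4+1 visited; the segment between the two visits is the pumpable y.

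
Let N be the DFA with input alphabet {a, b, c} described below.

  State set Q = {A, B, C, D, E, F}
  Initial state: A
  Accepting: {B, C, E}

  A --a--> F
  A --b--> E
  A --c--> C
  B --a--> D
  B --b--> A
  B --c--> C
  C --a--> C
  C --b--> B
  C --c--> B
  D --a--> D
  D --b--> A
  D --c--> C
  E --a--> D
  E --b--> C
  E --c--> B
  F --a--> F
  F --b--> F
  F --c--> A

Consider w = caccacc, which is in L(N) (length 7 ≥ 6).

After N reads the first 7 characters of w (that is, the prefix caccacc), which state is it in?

State sequence: A -c-> C -a-> C -c-> B -c-> C -a-> C -c-> B -c-> C

After reading 7 characters, N is in state C.
(This kind of state-tracing is the core of the pumping-lemma construction: with 6 states, pigeonhole forces a repeat within the first 6 steps.)

C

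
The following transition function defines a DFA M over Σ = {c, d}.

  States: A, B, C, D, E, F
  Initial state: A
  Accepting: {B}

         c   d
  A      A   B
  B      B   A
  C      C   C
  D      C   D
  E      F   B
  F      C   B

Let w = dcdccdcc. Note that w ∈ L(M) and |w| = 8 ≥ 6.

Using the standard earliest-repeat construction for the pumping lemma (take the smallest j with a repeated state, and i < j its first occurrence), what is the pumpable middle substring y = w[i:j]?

c

State sequence: A -d-> B -c-> B -d-> A -c-> A -c-> A -d-> B -c-> B -c-> B
First repeat at step 2: B was already visited.

So i = 1, j = 2, giving x = w[0:1] = d, y = w[1:2] = c, z = w[2:8] = dccdcc.
Check: |xy| = 2 ≤ 6 and |y| = 1 ≥ 1. Reading y takes M from B back to B, so every xyⁱz is accepted.
Since M has 6 states, any run of length ≥ 6 visits 6+1 states, so by pigeonhole some state repeats within the first 6 steps — that repeat gives the pumpable loop.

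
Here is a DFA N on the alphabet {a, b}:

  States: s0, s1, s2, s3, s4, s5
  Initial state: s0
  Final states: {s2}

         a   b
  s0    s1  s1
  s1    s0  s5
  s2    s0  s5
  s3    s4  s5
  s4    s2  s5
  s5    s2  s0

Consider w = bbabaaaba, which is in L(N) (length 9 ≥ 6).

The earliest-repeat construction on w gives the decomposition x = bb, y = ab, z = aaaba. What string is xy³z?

xy^3z = bb·ab·ab·ab·aaaba = bbabababaaaba.
Reading y = ab takes N from s5 back to s5, so after x·y·y·y the machine is still in s5, and z then leads to the accepting state s2. Hence bbabababaaaba ∈ L(N).

bbabababaaaba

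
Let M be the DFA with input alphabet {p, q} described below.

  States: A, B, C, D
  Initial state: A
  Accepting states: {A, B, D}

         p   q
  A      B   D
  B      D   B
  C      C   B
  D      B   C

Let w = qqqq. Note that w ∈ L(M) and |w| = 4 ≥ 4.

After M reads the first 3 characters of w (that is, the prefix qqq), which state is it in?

State sequence: A -q-> D -q-> C -q-> B

After reading 3 characters, M is in state B.

B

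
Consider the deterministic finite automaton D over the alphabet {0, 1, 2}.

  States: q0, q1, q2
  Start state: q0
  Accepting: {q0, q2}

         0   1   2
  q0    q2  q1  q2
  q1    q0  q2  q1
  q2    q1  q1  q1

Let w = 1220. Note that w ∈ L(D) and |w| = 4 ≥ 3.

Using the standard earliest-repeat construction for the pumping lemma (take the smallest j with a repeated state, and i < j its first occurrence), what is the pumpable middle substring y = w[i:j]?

2

State sequence: q0 -1-> q1 -2-> q1 -2-> q1 -0-> q0
First repeat at step 2: q1 was already visited.

So i = 1, j = 2, giving x = w[0:1] = 1, y = w[1:2] = 2, z = w[2:4] = 20.
Check: |xy| = 2 ≤ 3 and |y| = 1 ≥ 1. Reading y takes D from q1 back to q1, so every xyⁱz is accepted.
With |Q| = 3, pigeonhole forces a state repeat no later than step 3; the substring read between the first and second visits to that state can be pumped.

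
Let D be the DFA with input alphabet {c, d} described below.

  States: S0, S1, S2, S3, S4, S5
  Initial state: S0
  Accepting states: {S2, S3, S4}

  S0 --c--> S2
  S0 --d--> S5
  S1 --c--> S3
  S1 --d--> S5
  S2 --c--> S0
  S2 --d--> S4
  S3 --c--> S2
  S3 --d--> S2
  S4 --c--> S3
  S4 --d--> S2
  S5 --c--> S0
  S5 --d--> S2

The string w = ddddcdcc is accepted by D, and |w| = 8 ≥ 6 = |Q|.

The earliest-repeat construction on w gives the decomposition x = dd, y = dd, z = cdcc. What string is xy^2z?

xy^2z = dd·dd·dd·cdcc = ddddddcdcc.
Reading y = dd takes D from S2 back to S2, so after x·y·y the machine is still in S2, and z then leads to the accepting state S2. Hence ddddddcdcc ∈ L(D).

ddddddcdcc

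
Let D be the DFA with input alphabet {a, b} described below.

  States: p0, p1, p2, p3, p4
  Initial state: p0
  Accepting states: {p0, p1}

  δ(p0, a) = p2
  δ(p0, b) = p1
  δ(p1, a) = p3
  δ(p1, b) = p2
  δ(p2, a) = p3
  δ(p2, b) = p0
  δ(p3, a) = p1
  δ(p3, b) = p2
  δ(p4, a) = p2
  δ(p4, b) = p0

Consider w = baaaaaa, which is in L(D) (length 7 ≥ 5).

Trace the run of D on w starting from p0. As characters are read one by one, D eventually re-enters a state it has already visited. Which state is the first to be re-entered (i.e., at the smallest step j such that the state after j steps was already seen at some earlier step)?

Run of D on w = b a a a a a a:
  step 0: p0  (start)
  step 1: p1  (read b: p0→p1)
  step 2: p3  (read a: p1→p3)
  step 3: p1  (read a: p3→p1)   ← first repeat (p1 seen earlier)
  step 4: p3  (read a: p1→p3)
  step 5: p1  (read a: p3→p1)
  step 6: p3  (read a: p1→p3)
  step 7: p1  (read a: p3→p1)

The earliest repeat is at step j = 3: D is in p1, which it already visited at step i = 1.
Pumping length from the standard proof: p = 5 (the number of states). The repeated state found above gives |xy| = j ≤ 5 and |y| = j − i ≥ 1.

p1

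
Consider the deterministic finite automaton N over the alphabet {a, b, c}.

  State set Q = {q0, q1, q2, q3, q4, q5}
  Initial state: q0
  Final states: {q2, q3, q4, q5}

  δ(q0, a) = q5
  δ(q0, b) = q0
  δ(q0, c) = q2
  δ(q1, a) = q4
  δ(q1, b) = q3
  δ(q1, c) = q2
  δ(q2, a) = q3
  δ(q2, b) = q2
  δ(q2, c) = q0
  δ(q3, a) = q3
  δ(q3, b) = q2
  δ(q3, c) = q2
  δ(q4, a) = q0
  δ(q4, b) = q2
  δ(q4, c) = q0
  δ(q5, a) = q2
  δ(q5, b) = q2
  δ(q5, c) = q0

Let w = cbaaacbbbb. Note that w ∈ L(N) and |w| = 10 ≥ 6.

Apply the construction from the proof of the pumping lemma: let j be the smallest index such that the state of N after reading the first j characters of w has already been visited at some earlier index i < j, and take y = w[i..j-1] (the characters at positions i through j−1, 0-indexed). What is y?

b

Run of N on w = c b a a a c b b b b:
  step 0: q0  (start)
  step 1: q2  (read c: q0→q2)
  step 2: q2  (read b: q2→q2)   ← first repeat (q2 seen earlier)
  step 3: q3  (read a: q2→q3)
  step 4: q3  (read a: q3→q3)
  step 5: q3  (read a: q3→q3)
  step 6: q2  (read c: q3→q2)
  step 7: q2  (read b: q2→q2)
  step 8: q2  (read b: q2→q2)
  step 9: q2  (read b: q2→q2)
  step 10: q2  (read b: q2→q2)

So i = 1, j = 2, giving x = w[0:1] = c, y = w[1:2] = b, z = w[2:10] = aaacbbbb.
Check: |xy| = 2 ≤ 6 and |y| = 1 ≥ 1. Reading y takes N from q2 back to q2, so every xyⁱz is accepted.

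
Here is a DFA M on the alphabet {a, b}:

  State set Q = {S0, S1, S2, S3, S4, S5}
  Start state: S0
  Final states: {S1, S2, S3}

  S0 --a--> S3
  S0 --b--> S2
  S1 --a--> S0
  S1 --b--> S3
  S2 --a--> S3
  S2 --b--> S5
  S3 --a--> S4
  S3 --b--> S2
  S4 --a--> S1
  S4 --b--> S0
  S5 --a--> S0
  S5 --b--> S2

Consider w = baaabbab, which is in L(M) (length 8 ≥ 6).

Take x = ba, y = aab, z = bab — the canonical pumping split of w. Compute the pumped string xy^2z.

baaabaabbab

xy^2z = ba·aab·aab·bab = baaabaabbab.
Reading y = aab takes M from S3 back to S3, so after x·y·y the machine is still in S3, and z then leads to the accepting state S2. Hence baaabaabbab ∈ L(M).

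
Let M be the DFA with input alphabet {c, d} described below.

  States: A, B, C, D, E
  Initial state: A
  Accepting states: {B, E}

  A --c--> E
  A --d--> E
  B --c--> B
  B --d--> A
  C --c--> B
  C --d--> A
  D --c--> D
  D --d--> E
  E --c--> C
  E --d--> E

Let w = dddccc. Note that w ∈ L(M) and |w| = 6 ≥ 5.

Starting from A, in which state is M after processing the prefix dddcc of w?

Run of M on the first 5 characters of w = d d d c c:
  step 0: A  (start)
  step 1: E  (read d: A→E)
  step 2: E  (read d: E→E)
  step 3: E  (read d: E→E)
  step 4: C  (read c: E→C)
  step 5: B  (read c: C→B)

After reading 5 characters, M is in state B.

B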